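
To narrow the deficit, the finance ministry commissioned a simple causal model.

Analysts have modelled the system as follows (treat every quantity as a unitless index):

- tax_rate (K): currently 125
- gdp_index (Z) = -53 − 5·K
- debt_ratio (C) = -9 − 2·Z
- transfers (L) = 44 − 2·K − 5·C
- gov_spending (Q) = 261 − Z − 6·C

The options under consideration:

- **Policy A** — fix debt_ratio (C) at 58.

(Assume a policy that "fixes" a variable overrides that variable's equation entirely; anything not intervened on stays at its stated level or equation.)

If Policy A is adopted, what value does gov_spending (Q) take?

591

Policy A (C := 58):
  K = 125
  Z = -53 − 5·125 = -678
  C = 58
  Q = 261 − (-678) − 6·58 = 591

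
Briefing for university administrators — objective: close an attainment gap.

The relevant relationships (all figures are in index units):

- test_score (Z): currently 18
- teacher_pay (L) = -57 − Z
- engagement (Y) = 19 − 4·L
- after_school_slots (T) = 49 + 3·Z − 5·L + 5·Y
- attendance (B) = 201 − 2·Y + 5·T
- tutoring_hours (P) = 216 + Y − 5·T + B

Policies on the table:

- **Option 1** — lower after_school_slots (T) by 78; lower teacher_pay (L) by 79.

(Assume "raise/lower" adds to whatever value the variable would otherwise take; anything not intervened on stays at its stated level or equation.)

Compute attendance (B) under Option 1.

18781

Option 1 (T − 78, L − 79):
  Z = 18
  L = -57 − 18 (−79 from intervention) = -154
  Y = 19 − 4·(-154) = 635
  T = 49 + 3·18 − 5·(-154) + 5·635 (−78 from intervention) = 3970
  B = 201 − 2·635 + 5·3970 = 18781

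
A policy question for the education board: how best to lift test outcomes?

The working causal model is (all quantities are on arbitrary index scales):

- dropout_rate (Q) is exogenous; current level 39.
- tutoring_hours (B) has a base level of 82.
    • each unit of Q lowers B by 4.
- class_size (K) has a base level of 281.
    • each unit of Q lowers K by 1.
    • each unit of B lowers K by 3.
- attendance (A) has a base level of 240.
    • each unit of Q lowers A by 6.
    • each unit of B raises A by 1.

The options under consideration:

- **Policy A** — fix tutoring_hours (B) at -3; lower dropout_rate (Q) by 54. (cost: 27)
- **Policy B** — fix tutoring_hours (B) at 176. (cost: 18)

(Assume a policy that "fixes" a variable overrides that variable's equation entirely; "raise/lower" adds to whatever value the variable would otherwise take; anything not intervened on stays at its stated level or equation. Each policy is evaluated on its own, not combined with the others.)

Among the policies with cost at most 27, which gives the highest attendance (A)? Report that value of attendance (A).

327

Policy A (B := -3, Q − 54):
  Q = 39 − 54 = -15
  B = -3
  A = 240 − 6·(-15) + (-3) = 327
Policy B (B := 176):
  Q = 39
  B = 176
  A = 240 − 6·39 + 176 = 182
Comparing — Policy A: A=327, Policy B: A=182. Highest is 327 (Policy A).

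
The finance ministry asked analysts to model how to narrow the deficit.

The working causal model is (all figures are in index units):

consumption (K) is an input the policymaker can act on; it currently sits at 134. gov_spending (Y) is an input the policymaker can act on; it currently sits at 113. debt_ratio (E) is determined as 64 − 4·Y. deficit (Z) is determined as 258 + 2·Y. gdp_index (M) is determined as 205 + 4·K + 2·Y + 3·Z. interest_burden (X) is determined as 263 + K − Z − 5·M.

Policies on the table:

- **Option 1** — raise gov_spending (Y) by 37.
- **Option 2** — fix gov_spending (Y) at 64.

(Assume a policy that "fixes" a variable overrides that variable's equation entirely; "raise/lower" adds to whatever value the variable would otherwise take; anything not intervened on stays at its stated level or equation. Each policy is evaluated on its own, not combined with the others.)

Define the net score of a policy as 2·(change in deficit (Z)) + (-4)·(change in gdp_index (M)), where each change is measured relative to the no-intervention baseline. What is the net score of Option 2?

Baseline:
  K = 134
  Y = 113
  Z = 258 + 2·113 = 484
  M = 205 + 4·134 + 2·113 + 3·484 = 2419
Option 2 (Y := 64):
  K = 134
  Y = 64
  Z = 258 + 2·64 = 386
  M = 205 + 4·134 + 2·64 + 3·386 = 2027
ΔZ = 386 − 484 = -98; ΔM = 2027 − 2419 = -392
Score = 2·(-98) + (-4)·(-392) = 1372

1372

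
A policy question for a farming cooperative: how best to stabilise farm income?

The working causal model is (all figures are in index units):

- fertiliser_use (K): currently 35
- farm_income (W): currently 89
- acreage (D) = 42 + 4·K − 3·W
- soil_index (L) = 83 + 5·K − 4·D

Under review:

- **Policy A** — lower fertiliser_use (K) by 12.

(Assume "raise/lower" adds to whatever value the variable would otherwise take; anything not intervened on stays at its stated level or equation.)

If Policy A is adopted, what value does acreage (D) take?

Policy A (K − 12):
  K = 35 − 12 = 23
  W = 89
  D = 42 + 4·23 − 3·89 = -133

-133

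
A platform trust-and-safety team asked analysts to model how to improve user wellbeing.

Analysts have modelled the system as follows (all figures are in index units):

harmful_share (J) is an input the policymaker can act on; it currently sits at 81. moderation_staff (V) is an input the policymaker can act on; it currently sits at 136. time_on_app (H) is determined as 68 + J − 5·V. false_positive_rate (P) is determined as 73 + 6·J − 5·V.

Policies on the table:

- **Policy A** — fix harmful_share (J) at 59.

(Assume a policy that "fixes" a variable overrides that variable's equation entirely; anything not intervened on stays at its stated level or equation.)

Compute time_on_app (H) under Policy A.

-553

Policy A (J := 59):
  J = 59
  V = 136
  H = 68 + 59 − 5·136 = -553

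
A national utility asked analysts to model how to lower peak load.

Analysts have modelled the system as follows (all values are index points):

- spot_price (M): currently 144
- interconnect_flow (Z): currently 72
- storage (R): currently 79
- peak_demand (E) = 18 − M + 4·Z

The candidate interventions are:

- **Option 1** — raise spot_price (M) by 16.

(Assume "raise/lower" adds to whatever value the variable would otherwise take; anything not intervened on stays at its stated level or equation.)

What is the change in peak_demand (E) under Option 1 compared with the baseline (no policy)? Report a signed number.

Baseline:
  M = 144
  Z = 72
  E = 18 − 144 + 4·72 = 162
Option 1 (M + 16):
  M = 144 + 16 = 160
  Z = 72
  E = 18 − 160 + 4·72 = 146
Change in E: 146 − 162 = -16

-16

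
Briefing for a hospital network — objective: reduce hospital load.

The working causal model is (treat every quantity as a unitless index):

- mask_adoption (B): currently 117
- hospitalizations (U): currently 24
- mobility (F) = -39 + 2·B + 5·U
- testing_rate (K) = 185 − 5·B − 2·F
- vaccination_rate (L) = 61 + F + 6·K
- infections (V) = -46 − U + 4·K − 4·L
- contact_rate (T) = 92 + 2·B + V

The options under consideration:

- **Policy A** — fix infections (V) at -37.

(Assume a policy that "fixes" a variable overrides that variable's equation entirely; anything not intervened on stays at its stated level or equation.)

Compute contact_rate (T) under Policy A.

289

Policy A (V := -37):
  B = 117
  U = 24
  F = -39 + 2·117 + 5·24 = 315
  K = 185 − 5·117 − 2·315 = -1030
  L = 61 + 315 + 6·(-1030) = -5804
  V = -37
  T = 92 + 2·117 + (-37) = 289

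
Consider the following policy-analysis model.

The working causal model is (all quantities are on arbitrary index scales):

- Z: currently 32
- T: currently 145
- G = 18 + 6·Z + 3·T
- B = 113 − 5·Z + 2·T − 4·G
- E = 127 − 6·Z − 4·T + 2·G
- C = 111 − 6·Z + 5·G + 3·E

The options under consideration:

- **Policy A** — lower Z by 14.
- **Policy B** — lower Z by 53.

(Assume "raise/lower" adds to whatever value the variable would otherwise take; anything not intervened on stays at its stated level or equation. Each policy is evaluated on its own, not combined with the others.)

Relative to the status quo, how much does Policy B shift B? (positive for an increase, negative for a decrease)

Baseline:
  Z = 32
  T = 145
  G = 18 + 6·32 + 3·145 = 645
  B = 113 − 5·32 + 2·145 − 4·645 = -2337
Policy B (Z − 53):
  Z = 32 − 53 = -21
  T = 145
  G = 18 + 6·(-21) + 3·145 = 327
  B = 113 − 5·(-21) + 2·145 − 4·327 = -800
Change in B: -800 − (-2337) = 1537

1537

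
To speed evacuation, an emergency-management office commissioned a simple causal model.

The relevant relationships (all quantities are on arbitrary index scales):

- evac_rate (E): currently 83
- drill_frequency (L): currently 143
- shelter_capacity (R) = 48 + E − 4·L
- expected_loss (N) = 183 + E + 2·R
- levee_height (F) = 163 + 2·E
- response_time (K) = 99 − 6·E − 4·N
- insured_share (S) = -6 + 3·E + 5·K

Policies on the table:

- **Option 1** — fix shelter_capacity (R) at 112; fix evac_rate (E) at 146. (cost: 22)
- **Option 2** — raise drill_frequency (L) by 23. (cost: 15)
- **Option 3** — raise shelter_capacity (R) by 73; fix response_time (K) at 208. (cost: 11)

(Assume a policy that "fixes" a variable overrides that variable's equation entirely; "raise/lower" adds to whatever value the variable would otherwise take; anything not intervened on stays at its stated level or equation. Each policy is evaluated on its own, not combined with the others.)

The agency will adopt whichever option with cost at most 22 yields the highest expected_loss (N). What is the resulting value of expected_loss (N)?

Option 1 (R := 112, E := 146):
  E = 146
  L = 143
  R = 112
  N = 183 + 146 + 2·112 = 553
Option 2 (L + 23):
  E = 83
  L = 143 + 23 = 166
  R = 48 + 83 − 4·166 = -533
  N = 183 + 83 + 2·(-533) = -800
Option 3 (R + 73, K := 208):
  E = 83
  L = 143
  R = 48 + 83 − 4·143 (+73 from intervention) = -368
  N = 183 + 83 + 2·(-368) = -470
Comparing — Option 1: N=553, Option 2: N=-800, Option 3: N=-470. Highest is 553 (Option 1).

553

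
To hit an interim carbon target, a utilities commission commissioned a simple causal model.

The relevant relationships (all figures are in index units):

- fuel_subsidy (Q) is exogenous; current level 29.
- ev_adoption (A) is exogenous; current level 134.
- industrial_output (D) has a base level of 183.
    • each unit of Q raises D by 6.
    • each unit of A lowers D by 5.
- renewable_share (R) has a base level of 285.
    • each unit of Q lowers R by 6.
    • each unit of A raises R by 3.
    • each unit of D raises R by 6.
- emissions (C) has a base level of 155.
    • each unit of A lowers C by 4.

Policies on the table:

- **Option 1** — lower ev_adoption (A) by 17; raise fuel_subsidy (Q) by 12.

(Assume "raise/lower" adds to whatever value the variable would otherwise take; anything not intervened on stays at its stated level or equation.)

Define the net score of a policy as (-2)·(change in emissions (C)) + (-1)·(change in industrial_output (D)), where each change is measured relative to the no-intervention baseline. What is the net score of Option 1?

Baseline:
  Q = 29
  A = 134
  D = 183 + 6·29 − 5·134 = -313
  C = 155 − 4·134 = -381
Option 1 (A − 17, Q + 12):
  Q = 29 + 12 = 41
  A = 134 − 17 = 117
  D = 183 + 6·41 − 5·117 = -156
  C = 155 − 4·117 = -313
ΔC = -313 − (-381) = 68; ΔD = -156 − (-313) = 157
Score = (-2)·68 + (-1)·157 = -293

-293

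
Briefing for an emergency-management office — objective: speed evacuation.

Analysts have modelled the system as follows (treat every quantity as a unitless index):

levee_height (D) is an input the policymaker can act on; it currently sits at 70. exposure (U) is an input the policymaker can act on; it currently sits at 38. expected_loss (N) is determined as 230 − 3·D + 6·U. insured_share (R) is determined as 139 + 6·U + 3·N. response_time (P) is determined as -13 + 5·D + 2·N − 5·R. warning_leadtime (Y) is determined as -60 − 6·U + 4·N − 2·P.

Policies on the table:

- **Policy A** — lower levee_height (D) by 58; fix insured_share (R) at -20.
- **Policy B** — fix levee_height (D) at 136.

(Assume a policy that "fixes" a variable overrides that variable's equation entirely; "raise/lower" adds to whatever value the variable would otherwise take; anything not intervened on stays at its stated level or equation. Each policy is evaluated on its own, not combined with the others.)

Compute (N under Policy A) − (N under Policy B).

Policy A (D − 58, R := -20):
  D = 70 − 58 = 12
  U = 38
  N = 230 − 3·12 + 6·38 = 422
Policy B (D := 136):
  D = 136
  U = 38
  N = 230 − 3·136 + 6·38 = 50
N: 422 − 50 = 372

372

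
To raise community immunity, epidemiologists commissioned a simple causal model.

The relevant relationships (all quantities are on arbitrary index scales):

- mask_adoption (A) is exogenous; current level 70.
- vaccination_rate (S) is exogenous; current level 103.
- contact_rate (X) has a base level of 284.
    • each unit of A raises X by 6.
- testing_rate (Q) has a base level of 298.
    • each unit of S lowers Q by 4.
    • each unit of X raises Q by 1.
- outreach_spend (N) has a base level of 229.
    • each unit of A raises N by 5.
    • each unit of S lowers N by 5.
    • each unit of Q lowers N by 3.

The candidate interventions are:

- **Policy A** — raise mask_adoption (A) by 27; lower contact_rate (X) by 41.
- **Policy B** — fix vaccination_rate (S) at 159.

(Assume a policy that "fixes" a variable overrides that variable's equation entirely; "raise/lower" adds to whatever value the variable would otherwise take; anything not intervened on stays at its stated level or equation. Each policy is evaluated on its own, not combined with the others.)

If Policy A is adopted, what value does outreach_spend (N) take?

-1934

Policy A (A + 27, X − 41):
  A = 70 + 27 = 97
  S = 103
  X = 284 + 6·97 (−41 from intervention) = 825
  Q = 298 − 4·103 + 825 = 711
  N = 229 + 5·97 − 5·103 − 3·711 = -1934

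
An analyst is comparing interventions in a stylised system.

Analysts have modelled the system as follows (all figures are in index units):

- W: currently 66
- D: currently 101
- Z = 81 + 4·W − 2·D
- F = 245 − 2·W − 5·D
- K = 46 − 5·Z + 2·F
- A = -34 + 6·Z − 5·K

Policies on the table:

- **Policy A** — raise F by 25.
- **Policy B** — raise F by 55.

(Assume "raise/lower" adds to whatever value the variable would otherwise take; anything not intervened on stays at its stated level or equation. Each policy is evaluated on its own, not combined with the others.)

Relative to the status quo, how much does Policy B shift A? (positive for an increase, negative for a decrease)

-550

Baseline:
  W = 66
  D = 101
  Z = 81 + 4·66 − 2·101 = 143
  F = 245 − 2·66 − 5·101 = -392
  K = 46 − 5·143 + 2·(-392) = -1453
  A = -34 + 6·143 − 5·(-1453) = 8089
Policy B (F + 55):
  W = 66
  D = 101
  Z = 81 + 4·66 − 2·101 = 143
  F = 245 − 2·66 − 5·101 (+55 from intervention) = -337
  K = 46 − 5·143 + 2·(-337) = -1343
  A = -34 + 6·143 − 5·(-1343) = 7539
Change in A: 7539 − 8089 = -550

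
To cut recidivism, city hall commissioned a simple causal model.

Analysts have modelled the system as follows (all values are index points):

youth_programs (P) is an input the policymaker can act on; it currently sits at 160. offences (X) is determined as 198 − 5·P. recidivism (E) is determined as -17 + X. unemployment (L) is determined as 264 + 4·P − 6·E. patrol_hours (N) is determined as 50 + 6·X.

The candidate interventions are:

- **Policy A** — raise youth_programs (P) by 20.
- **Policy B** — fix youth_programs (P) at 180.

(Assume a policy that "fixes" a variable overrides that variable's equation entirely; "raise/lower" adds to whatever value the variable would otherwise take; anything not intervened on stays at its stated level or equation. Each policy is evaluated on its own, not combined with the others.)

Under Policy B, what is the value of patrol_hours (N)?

-4162

Policy B (P := 180):
  P = 180
  X = 198 − 5·180 = -702
  N = 50 + 6·(-702) = -4162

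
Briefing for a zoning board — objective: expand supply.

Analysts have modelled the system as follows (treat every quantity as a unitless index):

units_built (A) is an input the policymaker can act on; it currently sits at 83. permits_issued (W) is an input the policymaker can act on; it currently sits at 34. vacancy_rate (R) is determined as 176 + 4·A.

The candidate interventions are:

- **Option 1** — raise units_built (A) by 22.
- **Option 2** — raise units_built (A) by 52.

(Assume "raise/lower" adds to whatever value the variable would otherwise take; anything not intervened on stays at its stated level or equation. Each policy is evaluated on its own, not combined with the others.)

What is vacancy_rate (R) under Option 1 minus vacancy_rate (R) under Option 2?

-120

Option 1 (A + 22):
  A = 83 + 22 = 105
  R = 176 + 4·105 = 596
Option 2 (A + 52):
  A = 83 + 52 = 135
  R = 176 + 4·135 = 716
R: 596 − 716 = -120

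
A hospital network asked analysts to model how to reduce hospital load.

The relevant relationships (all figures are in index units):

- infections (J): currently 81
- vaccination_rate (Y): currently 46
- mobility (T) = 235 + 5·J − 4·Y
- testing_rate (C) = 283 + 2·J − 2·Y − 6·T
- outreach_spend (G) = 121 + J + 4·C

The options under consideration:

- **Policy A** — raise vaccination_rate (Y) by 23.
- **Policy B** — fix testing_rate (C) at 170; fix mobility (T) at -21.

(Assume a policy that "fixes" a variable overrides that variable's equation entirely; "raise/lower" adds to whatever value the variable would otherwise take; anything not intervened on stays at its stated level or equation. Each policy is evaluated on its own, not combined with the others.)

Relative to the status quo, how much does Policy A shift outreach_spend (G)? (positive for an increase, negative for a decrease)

Baseline:
  J = 81
  Y = 46
  T = 235 + 5·81 − 4·46 = 456
  C = 283 + 2·81 − 2·46 − 6·456 = -2383
  G = 121 + 81 + 4·(-2383) = -9330
Policy A (Y + 23):
  J = 81
  Y = 46 + 23 = 69
  T = 235 + 5·81 − 4·69 = 364
  C = 283 + 2·81 − 2·69 − 6·364 = -1877
  G = 121 + 81 + 4·(-1877) = -7306
Change in G: -7306 − (-9330) = 2024

2024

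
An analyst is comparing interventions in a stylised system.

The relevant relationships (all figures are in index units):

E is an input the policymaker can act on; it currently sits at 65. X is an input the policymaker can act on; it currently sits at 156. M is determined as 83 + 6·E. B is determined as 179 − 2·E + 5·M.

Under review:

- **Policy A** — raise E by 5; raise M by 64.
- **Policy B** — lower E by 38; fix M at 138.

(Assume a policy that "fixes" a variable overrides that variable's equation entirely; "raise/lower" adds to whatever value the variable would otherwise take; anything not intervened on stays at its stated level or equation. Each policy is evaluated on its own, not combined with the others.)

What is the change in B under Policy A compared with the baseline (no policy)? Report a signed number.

460

Baseline:
  E = 65
  M = 83 + 6·65 = 473
  B = 179 − 2·65 + 5·473 = 2414
Policy A (E + 5, M + 64):
  E = 65 + 5 = 70
  M = 83 + 6·70 (+64 from intervention) = 567
  B = 179 − 2·70 + 5·567 = 2874
Change in B: 2874 − 2414 = 460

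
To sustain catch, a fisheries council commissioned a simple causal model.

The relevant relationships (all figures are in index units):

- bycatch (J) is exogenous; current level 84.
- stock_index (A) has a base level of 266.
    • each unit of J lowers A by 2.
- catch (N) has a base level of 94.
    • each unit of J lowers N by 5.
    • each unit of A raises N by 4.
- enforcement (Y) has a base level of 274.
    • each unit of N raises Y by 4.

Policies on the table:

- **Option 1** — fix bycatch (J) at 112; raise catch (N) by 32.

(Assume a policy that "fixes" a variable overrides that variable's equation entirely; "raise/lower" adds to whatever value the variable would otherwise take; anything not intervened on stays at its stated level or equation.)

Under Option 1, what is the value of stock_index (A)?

42

Option 1 (J := 112, N + 32):
  J = 112
  A = 266 − 2·112 = 42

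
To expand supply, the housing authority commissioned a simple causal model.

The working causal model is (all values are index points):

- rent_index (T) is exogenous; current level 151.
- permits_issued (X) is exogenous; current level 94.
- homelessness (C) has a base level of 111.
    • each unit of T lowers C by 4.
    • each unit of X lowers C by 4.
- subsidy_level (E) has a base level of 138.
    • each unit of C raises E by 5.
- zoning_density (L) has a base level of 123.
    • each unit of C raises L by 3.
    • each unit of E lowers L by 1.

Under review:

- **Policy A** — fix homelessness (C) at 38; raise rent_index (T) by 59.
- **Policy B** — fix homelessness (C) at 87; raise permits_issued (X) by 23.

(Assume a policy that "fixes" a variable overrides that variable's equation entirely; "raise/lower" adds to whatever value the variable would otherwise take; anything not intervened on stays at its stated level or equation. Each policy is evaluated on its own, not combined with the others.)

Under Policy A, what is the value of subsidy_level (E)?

Policy A (C := 38, T + 59):
  T = 151 + 59 = 210
  X = 94
  C = 38
  E = 138 + 5·38 = 328

328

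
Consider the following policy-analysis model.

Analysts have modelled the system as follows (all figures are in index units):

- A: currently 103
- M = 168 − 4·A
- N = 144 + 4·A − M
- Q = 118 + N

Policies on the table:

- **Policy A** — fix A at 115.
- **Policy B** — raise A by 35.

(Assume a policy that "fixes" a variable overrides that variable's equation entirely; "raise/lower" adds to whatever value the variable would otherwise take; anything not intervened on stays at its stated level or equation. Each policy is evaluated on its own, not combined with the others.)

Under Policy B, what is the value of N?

1080

Policy B (A + 35):
  A = 103 + 35 = 138
  M = 168 − 4·138 = -384
  N = 144 + 4·138 − (-384) = 1080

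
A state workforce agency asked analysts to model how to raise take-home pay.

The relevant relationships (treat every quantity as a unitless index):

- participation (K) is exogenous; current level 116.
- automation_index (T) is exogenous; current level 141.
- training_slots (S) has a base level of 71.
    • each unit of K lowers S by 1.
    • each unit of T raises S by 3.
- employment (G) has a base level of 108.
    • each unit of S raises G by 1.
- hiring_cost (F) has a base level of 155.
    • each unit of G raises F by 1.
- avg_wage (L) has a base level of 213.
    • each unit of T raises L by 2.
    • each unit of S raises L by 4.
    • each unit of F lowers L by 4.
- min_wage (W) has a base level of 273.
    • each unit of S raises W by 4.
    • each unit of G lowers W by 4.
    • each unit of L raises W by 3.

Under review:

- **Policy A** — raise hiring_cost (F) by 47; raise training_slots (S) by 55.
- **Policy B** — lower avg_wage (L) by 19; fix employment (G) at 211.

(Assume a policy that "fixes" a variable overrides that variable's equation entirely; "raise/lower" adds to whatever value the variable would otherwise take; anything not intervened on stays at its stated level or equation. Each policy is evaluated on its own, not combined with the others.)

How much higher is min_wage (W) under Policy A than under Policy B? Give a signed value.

Policy A (F + 47, S + 55):
  K = 116
  T = 141
  S = 71 − 116 + 3·141 (+55 from intervention) = 433
  G = 108 + 433 = 541
  F = 155 + 541 (+47 from intervention) = 743
  L = 213 + 2·141 + 4·433 − 4·743 = -745
  W = 273 + 4·433 − 4·541 + 3·(-745) = -2394
Policy B (L − 19, G := 211):
  K = 116
  T = 141
  S = 71 − 116 + 3·141 = 378
  G = 211
  F = 155 + 211 = 366
  L = 213 + 2·141 + 4·378 − 4·366 (−19 from intervention) = 524
  W = 273 + 4·378 − 4·211 + 3·524 = 2513
W: -2394 − 2513 = -4907

-4907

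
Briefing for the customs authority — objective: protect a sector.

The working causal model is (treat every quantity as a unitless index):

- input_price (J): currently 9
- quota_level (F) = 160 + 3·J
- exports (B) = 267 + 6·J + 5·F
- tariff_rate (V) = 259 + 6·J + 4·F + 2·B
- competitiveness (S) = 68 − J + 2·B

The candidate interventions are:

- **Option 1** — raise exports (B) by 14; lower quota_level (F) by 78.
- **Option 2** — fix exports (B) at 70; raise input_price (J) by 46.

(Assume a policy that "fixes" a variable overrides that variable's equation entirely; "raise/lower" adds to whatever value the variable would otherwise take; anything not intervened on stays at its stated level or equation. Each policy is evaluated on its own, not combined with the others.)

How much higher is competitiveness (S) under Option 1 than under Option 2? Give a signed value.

1666

Option 1 (B + 14, F − 78):
  J = 9
  F = 160 + 3·9 (−78 from intervention) = 109
  B = 267 + 6·9 + 5·109 (+14 from intervention) = 880
  S = 68 − 9 + 2·880 = 1819
Option 2 (B := 70, J + 46):
  J = 9 + 46 = 55
  F = 160 + 3·55 = 325
  B = 70
  S = 68 − 55 + 2·70 = 153
S: 1819 − 153 = 1666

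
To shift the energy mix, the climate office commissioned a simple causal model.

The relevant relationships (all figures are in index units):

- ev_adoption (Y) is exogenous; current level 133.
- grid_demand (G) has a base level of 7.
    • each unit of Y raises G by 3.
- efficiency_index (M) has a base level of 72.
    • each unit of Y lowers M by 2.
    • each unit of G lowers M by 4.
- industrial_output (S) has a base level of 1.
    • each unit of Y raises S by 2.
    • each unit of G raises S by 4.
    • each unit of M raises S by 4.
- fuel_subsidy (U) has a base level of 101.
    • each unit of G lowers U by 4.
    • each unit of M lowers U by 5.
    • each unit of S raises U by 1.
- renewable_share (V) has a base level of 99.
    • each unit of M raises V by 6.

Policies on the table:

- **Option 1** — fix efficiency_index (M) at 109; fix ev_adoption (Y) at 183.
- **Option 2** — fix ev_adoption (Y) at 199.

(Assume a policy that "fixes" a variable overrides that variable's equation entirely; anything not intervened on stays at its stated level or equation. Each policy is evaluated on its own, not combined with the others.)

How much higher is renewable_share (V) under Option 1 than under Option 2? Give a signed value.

Option 1 (M := 109, Y := 183):
  Y = 183
  G = 7 + 3·183 = 556
  M = 109
  V = 99 + 6·109 = 753
Option 2 (Y := 199):
  Y = 199
  G = 7 + 3·199 = 604
  M = 72 − 2·199 − 4·604 = -2742
  V = 99 + 6·(-2742) = -16353
V: 753 − (-16353) = 17106

17106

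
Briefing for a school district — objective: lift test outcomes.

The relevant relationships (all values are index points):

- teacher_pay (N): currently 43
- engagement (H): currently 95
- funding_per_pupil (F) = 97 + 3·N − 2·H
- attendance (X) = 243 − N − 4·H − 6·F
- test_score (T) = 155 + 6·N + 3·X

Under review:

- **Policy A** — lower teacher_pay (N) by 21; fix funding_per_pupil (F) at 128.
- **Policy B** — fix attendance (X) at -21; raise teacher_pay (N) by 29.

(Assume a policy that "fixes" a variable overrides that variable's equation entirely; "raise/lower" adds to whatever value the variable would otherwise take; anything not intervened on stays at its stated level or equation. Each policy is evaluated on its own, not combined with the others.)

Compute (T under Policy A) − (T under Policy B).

-3018

Policy A (N − 21, F := 128):
  N = 43 − 21 = 22
  H = 95
  F = 128
  X = 243 − 22 − 4·95 − 6·128 = -927
  T = 155 + 6·22 + 3·(-927) = -2494
Policy B (X := -21, N + 29):
  N = 43 + 29 = 72
  H = 95
  F = 97 + 3·72 − 2·95 = 123
  X = -21
  T = 155 + 6·72 + 3·(-21) = 524
T: -2494 − 524 = -3018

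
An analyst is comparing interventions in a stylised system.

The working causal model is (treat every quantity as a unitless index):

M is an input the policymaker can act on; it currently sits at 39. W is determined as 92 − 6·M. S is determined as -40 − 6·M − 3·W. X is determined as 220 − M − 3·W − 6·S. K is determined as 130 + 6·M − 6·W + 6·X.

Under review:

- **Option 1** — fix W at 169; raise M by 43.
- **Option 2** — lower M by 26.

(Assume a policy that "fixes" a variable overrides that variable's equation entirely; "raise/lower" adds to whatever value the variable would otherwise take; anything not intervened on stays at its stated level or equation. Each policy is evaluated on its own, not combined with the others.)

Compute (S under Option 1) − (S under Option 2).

-879

Option 1 (W := 169, M + 43):
  M = 39 + 43 = 82
  W = 169
  S = -40 − 6·82 − 3·169 = -1039
Option 2 (M − 26):
  M = 39 − 26 = 13
  W = 92 − 6·13 = 14
  S = -40 − 6·13 − 3·14 = -160
S: -1039 − (-160) = -879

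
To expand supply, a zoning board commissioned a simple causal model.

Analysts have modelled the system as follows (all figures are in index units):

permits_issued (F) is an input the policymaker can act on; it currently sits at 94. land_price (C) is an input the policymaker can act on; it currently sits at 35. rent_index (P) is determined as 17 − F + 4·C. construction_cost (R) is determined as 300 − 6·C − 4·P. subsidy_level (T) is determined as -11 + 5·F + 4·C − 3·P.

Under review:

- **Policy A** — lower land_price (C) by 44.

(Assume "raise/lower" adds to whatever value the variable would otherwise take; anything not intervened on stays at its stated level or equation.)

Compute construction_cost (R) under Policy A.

Policy A (C − 44):
  F = 94
  C = 35 − 44 = -9
  P = 17 − 94 + 4·(-9) = -113
  R = 300 − 6·(-9) − 4·(-113) = 806

806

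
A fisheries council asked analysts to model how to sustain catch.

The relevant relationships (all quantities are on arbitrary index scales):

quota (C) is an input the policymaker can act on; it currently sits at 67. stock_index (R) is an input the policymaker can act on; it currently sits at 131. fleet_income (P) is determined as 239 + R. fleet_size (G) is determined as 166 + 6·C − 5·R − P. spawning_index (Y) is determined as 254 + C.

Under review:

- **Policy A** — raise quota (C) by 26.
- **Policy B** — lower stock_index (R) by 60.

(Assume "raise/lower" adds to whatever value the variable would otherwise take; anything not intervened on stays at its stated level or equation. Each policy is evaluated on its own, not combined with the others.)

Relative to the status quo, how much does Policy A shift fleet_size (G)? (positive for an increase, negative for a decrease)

Baseline:
  C = 67
  R = 131
  P = 239 + 131 = 370
  G = 166 + 6·67 − 5·131 − 370 = -457
Policy A (C + 26):
  C = 67 + 26 = 93
  R = 131
  P = 239 + 131 = 370
  G = 166 + 6·93 − 5·131 − 370 = -301
Change in G: -301 − (-457) = 156

156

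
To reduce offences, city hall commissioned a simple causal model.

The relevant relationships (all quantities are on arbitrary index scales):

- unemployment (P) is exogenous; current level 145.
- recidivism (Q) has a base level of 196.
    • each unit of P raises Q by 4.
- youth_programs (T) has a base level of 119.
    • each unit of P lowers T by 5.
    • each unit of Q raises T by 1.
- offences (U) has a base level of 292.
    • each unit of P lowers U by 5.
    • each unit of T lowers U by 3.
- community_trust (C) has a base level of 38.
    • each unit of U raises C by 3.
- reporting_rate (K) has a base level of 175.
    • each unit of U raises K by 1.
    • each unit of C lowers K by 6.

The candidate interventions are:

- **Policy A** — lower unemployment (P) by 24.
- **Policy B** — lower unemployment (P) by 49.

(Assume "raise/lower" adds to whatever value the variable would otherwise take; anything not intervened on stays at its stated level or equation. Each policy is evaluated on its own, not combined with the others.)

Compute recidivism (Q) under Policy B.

Policy B (P − 49):
  P = 145 − 49 = 96
  Q = 196 + 4·96 = 580

580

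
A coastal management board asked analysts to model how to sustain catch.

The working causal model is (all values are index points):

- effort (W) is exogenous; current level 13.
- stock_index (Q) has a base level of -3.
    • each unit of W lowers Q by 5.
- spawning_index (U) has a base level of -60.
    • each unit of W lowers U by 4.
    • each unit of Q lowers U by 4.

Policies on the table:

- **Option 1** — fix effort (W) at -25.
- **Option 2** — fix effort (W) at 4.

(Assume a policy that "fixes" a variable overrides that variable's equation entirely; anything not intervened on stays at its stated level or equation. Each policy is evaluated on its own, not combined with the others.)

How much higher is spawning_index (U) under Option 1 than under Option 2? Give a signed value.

-464

Option 1 (W := -25):
  W = -25
  Q = -3 − 5·(-25) = 122
  U = -60 − 4·(-25) − 4·122 = -448
Option 2 (W := 4):
  W = 4
  Q = -3 − 5·4 = -23
  U = -60 − 4·4 − 4·(-23) = 16
U: -448 − 16 = -464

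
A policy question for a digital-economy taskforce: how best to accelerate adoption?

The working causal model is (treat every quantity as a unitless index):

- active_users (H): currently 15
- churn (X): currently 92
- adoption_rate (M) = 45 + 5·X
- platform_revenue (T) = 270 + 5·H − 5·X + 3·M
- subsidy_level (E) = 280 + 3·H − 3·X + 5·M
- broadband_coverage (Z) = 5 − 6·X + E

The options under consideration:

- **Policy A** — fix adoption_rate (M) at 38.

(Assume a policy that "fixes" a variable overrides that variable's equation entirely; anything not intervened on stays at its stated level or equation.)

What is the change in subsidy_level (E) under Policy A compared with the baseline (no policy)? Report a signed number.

-2335

Baseline:
  H = 15
  X = 92
  M = 45 + 5·92 = 505
  E = 280 + 3·15 − 3·92 + 5·505 = 2574
Policy A (M := 38):
  H = 15
  X = 92
  M = 38
  E = 280 + 3·15 − 3·92 + 5·38 = 239
Change in E: 239 − 2574 = -2335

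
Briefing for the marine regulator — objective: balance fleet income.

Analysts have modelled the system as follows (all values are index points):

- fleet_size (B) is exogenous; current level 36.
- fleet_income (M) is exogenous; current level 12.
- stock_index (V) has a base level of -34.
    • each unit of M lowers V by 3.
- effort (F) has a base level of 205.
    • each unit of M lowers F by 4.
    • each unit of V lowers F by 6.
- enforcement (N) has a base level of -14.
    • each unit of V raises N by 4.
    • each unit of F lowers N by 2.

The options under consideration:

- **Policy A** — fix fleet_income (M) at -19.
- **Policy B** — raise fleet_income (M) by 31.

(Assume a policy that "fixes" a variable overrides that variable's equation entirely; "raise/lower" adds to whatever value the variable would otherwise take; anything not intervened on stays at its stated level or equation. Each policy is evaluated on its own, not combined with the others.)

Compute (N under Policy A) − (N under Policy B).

Policy A (M := -19):
  M = -19
  V = -34 − 3·(-19) = 23
  F = 205 − 4·(-19) − 6·23 = 143
  N = -14 + 4·23 − 2·143 = -208
Policy B (M + 31):
  M = 12 + 31 = 43
  V = -34 − 3·43 = -163
  F = 205 − 4·43 − 6·(-163) = 1011
  N = -14 + 4·(-163) − 2·1011 = -2688
N: -208 − (-2688) = 2480

2480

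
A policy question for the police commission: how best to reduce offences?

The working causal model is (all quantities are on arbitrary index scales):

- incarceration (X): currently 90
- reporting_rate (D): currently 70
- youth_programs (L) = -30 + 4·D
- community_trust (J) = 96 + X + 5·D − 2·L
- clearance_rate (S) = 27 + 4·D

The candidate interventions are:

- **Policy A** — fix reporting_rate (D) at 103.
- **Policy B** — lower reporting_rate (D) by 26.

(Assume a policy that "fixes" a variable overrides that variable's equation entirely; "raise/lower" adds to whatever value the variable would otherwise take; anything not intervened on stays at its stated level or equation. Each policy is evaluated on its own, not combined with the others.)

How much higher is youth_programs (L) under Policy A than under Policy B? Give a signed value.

Policy A (D := 103):
  D = 103
  L = -30 + 4·103 = 382
Policy B (D − 26):
  D = 70 − 26 = 44
  L = -30 + 4·44 = 146
L: 382 − 146 = 236

236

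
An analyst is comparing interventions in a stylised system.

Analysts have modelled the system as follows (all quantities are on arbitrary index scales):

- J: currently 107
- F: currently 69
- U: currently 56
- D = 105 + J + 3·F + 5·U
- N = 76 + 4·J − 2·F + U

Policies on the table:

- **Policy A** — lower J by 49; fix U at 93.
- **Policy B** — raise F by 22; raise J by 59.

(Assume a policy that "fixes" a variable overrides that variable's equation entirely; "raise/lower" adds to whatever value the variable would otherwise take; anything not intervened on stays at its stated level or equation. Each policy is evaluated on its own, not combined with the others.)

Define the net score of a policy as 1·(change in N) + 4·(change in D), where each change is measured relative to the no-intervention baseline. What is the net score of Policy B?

Baseline:
  J = 107
  F = 69
  U = 56
  D = 105 + 107 + 3·69 + 5·56 = 699
  N = 76 + 4·107 − 2·69 + 56 = 422
Policy B (F + 22, J + 59):
  J = 107 + 59 = 166
  F = 69 + 22 = 91
  U = 56
  D = 105 + 166 + 3·91 + 5·56 = 824
  N = 76 + 4·166 − 2·91 + 56 = 614
ΔN = 614 − 422 = 192; ΔD = 824 − 699 = 125
Score = 1·192 + 4·125 = 692

692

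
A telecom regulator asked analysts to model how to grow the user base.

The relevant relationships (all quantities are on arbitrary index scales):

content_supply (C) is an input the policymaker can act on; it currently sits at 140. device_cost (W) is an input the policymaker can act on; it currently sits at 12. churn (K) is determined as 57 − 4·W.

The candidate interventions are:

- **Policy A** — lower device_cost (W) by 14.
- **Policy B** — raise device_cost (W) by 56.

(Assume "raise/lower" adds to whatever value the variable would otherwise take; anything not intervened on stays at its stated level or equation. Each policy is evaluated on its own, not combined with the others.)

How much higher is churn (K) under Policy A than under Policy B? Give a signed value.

280

Policy A (W − 14):
  W = 12 − 14 = -2
  K = 57 − 4·(-2) = 65
Policy B (W + 56):
  W = 12 + 56 = 68
  K = 57 − 4·68 = -215
K: 65 − (-215) = 280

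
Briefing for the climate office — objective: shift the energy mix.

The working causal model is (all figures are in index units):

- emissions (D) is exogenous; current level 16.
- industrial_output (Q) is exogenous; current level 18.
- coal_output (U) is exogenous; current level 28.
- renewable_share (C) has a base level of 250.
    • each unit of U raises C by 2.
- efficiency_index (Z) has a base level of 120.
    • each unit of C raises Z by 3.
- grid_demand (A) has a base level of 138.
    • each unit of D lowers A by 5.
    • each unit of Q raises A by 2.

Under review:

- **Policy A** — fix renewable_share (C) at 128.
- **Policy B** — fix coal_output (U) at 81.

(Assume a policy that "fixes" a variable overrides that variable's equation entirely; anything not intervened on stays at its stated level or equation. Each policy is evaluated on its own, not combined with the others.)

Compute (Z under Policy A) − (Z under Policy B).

Policy A (C := 128):
  U = 28
  C = 128
  Z = 120 + 3·128 = 504
Policy B (U := 81):
  U = 81
  C = 250 + 2·81 = 412
  Z = 120 + 3·412 = 1356
Z: 504 − 1356 = -852

-852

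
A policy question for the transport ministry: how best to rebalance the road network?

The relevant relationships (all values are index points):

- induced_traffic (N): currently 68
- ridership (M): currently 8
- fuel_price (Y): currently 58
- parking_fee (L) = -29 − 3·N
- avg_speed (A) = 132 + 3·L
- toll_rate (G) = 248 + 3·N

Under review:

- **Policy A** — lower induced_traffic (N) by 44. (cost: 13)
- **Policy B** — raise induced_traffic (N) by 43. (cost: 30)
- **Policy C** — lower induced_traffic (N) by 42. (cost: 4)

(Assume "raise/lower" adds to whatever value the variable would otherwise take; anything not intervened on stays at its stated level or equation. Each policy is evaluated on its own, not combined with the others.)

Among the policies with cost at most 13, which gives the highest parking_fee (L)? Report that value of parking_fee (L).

-101

Policy A (N − 44):
  N = 68 − 44 = 24
  L = -29 − 3·24 = -101
Policy C (N − 42):
  N = 68 − 42 = 26
  L = -29 − 3·26 = -107
Comparing — Policy A: L=-101, Policy C: L=-107. Highest is -101 (Policy A).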